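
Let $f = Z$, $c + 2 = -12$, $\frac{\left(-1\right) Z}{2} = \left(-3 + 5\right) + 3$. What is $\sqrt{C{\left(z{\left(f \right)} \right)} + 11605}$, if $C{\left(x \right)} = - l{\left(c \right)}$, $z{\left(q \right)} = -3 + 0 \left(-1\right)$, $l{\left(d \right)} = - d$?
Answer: $\sqrt{11591} \approx 107.66$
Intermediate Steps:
$Z = -10$ ($Z = - 2 \left(\left(-3 + 5\right) + 3\right) = - 2 \left(2 + 3\right) = \left(-2\right) 5 = -10$)
$c = -14$ ($c = -2 - 12 = -14$)
$f = -10$
$z{\left(q \right)} = -3$ ($z{\left(q \right)} = -3 + 0 = -3$)
$C{\left(x \right)} = -14$ ($C{\left(x \right)} = - \left(-1\right) \left(-14\right) = \left(-1\right) 14 = -14$)
$\sqrt{C{\left(z{\left(f \right)} \right)} + 11605} = \sqrt{-14 + 11605} = \sqrt{11591}$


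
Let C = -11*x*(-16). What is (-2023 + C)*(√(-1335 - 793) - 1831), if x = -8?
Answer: 6282161 - 13724*I*√133 ≈ 6.2822e+6 - 1.5827e+5*I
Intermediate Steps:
C = -1408 (C = -11*(-8)*(-16) = 88*(-16) = -1408)
(-2023 + C)*(√(-1335 - 793) - 1831) = (-2023 - 1408)*(√(-1335 - 793) - 1831) = -3431*(√(-2128) - 1831) = -3431*(4*I*√133 - 1831) = -3431*(-1831 + 4*I*√133) = 6282161 - 13724*I*√133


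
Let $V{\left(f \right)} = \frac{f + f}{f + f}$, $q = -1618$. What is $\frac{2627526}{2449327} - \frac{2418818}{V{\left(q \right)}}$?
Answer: $- \frac{5924473607960}{2449327} \approx -2.4188 \cdot 10^{6}$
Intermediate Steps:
$V{\left(f \right)} = 1$ ($V{\left(f \right)} = \frac{2 f}{2 f} = 2 f \frac{1}{2 f} = 1$)
$\frac{2627526}{2449327} - \frac{2418818}{V{\left(q \right)}} = \frac{2627526}{2449327} - \frac{2418818}{1} = 2627526 \cdot \frac{1}{2449327} - 2418818 = \frac{2627526}{2449327} - 2418818 = - \frac{5924473607960}{2449327}$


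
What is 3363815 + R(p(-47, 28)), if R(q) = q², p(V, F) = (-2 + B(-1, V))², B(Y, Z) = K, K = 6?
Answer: 3364071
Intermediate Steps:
B(Y, Z) = 6
p(V, F) = 16 (p(V, F) = (-2 + 6)² = 4² = 16)
3363815 + R(p(-47, 28)) = 3363815 + 16² = 3363815 + 256 = 3364071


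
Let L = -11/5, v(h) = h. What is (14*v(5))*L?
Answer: -154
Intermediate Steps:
L = -11/5 (L = -11*⅕ = -11/5 ≈ -2.2000)
(14*v(5))*L = (14*5)*(-11/5) = 70*(-11/5) = -154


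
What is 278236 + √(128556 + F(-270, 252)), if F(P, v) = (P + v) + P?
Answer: 278236 + 6*√3563 ≈ 2.7859e+5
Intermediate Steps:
F(P, v) = v + 2*P
278236 + √(128556 + F(-270, 252)) = 278236 + √(128556 + (252 + 2*(-270))) = 278236 + √(128556 + (252 - 540)) = 278236 + √(128556 - 288) = 278236 + √128268 = 278236 + 6*√3563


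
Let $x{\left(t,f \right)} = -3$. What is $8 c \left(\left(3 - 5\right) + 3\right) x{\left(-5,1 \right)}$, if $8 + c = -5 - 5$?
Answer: $432$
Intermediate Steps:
$c = -18$ ($c = -8 - 10 = -18$)
$8 c \left(\left(3 - 5\right) + 3\right) x{\left(-5,1 \right)} = 8 - 18 \left(\left(3 - 5\right) + 3\right) \left(-3\right) = 8 - 18 \left(-2 + 3\right) \left(-3\right) = 8 \left(-18\right) 1 \left(-3\right) = 8 \left(\left(-18\right) \left(-3\right)\right) = 8 \cdot 54 = 432$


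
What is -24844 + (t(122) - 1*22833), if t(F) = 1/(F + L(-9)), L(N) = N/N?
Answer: -5864270/123 ≈ -47677.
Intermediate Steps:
L(N) = 1
t(F) = 1/(1 + F) (t(F) = 1/(F + 1) = 1/(1 + F))
-24844 + (t(122) - 1*22833) = -24844 + (1/(1 + 122) - 1*22833) = -24844 + (1/123 - 22833) = -24844 - 2808458/123 = -5864270/123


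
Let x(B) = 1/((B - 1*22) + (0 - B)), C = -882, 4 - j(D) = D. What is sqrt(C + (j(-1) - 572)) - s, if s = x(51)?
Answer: 1/22 + 3*I*sqrt(161) ≈ 0.045455 + 38.066*I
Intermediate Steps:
j(D) = 4 - D
x(B) = -1/22 (x(B) = 1/((B - 22) - B) = 1/((-22 + B) - B) = 1/(-22) = -1/22)
s = -1/22 ≈ -0.045455
sqrt(C + (j(-1) - 572)) - s = sqrt(-882 + ((4 - 1*(-1)) - 572)) - 1*(-1/22) = sqrt(-882 + ((4 + 1) - 572)) + 1/22 = sqrt(-882 + (5 - 572)) + 1/22 = sqrt(-882 - 567) + 1/22 = sqrt(-1449) + 1/22 = 3*I*sqrt(161) + 1/22 = 1/22 + 3*I*sqrt(161)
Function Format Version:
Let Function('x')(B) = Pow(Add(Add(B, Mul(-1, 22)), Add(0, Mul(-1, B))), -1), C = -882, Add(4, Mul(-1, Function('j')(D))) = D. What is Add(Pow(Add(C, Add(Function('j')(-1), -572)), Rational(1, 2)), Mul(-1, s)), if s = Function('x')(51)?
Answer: Add(Rational(1, 22), Mul(3, I, Pow(161, Rational(1, 2)))) ≈ Add(0.045455, Mul(38.066, I))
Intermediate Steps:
Function('j')(D) = Add(4, Mul(-1, D))
Function('x')(B) = Rational(-1, 22) (Function('x')(B) = Pow(Add(Add(B, -22), Mul(-1, B)), -1) = Pow(Add(Add(-22, B), Mul(-1, B)), -1) = Pow(-22, -1) = Rational(-1, 22))
s = Rational(-1, 22) ≈ -0.045455
Add(Pow(Add(C, Add(Function('j')(-1), -572)), Rational(1, 2)), Mul(-1, s)) = Add(Pow(Add(-882, Add(Add(4, Mul(-1, -1)), -572)), Rational(1, 2)), Mul(-1, Rational(-1, 22))) = Add(Pow(Add(-882, Add(Add(4, 1), -572)), Rational(1, 2)), Rational(1, 22)) = Add(Pow(Add(-882, Add(5, -572)), Rational(1, 2)), Rational(1, 22)) = Add(Pow(Add(-882, -567), Rational(1, 2)), Rational(1, 22)) = Add(Pow(-1449, Rational(1, 2)), Rational(1, 22)) = Add(Mul(3, I, Pow(161, Rational(1, 2))), Rational(1, 22)) = Add(Rational(1, 22), Mul(3, I, Pow(161, Rational(1, 2))))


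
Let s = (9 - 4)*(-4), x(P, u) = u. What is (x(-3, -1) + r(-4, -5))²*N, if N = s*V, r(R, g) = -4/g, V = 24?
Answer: -96/5 ≈ -19.200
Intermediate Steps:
s = -20 (s = 5*(-4) = -20)
N = -480 (N = -20*24 = -480)
(x(-3, -1) + r(-4, -5))²*N = (-1 - 4/(-5))²*(-480) = (-1 - 4*(-⅕))²*(-480) = (-1 + ⅘)²*(-480) = (-⅕)²*(-480) = (1/25)*(-480) = -96/5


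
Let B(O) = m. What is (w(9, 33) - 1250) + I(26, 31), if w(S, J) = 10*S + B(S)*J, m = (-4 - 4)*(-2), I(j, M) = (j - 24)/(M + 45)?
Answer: -24015/38 ≈ -631.97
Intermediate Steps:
I(j, M) = (-24 + j)/(45 + M)
m = 16 (m = -8*(-2) = 16)
B(O) = 16
w(S, J) = 10*S + 16*J
(w(9, 33) - 1250) + I(26, 31) = ((10*9 + 16*33) - 1250) + (-24 + 26)/(45 + 31) = ((90 + 528) - 1250) + 2/76 = (618 - 1250) + (1/76)*2 = -632 + 1/38 = -24015/38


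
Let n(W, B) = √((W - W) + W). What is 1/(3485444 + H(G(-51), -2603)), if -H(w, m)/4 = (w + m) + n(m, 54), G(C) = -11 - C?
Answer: 11499/40197008441 + I*√2603/3054972641516 ≈ 2.8607e-7 + 1.6701e-11*I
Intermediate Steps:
n(W, B) = √W (n(W, B) = √(0 + W) = √W)
H(w, m) = -4*m - 4*w - 4*√m (H(w, m) = -4*((w + m) + √m) = -4*((m + w) + √m) = -4*(m + w + √m) = -4*m - 4*w - 4*√m)
1/(3485444 + H(G(-51), -2603)) = 1/(3485444 + (-4*(-2603) - 4*(-11 - 1*(-51)) - 4*I*√2603)) = 1/(3485444 + (10412 - 4*(-11 + 51) - 4*I*√2603)) = 1/(3485444 + (10412 - 4*40 - 4*I*√2603)) = 1/(3485444 + (10412 - 160 - 4*I*√2603)) = 1/(3485444 + (10252 - 4*I*√2603)) = 1/(3495696 - 4*I*√2603)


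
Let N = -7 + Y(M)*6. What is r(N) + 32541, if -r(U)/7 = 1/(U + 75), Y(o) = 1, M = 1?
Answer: 2408027/74 ≈ 32541.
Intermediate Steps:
N = -1 (N = -7 + 1*6 = -7 + 6 = -1)
r(U) = -7/(75 + U) (r(U) = -7/(U + 75) = -7/(75 + U))
r(N) + 32541 = -7/(75 - 1) + 32541 = -7/74 + 32541 = 2408027/74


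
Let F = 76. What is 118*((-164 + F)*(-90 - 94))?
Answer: 1910656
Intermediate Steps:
118*((-164 + F)*(-90 - 94)) = 118*((-164 + 76)*(-90 - 94)) = 118*(-88*(-184)) = 118*16192 = 1910656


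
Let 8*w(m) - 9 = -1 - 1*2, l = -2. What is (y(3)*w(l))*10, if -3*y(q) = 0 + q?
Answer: -15/2 ≈ -7.5000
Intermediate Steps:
y(q) = -q/3 (y(q) = -(0 + q)/3 = -q/3)
w(m) = 3/4 (w(m) = 9/8 + (-1 - 1*2)/8 = 9/8 + (-1 - 2)/8 = 9/8 + (1/8)*(-3) = 9/8 - 3/8 = 3/4)
(y(3)*w(l))*10 = (-1/3*3*(3/4))*10 = -1*3/4*10 = -3/4*10 = -15/2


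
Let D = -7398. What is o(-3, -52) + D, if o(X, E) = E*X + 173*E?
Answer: -16238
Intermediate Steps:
o(X, E) = 173*E + E*X
o(-3, -52) + D = -52*(173 - 3) - 7398 = -52*170 - 7398 = -8840 - 7398 = -16238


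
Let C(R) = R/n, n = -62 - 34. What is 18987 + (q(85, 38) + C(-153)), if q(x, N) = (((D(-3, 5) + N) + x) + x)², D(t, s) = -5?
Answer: 1926323/32 ≈ 60198.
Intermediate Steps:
n = -96
C(R) = -R/96 (C(R) = R/(-96) = R*(-1/96) = -R/96)
q(x, N) = (-5 + N + 2*x)² (q(x, N) = (((-5 + N) + x) + x)² = ((-5 + N + x) + x)² = (-5 + N + 2*x)²)
18987 + (q(85, 38) + C(-153)) = 18987 + ((-5 + 38 + 2*85)² - 1/96*(-153)) = 18987 + ((-5 + 38 + 170)² + 51/32) = 18987 + (203² + 51/32) = 18987 + (41209 + 51/32) = 18987 + 1318739/32 = 1926323/32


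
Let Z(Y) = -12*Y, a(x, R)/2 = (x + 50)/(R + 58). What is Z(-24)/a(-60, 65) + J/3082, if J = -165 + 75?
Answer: -13647321/7705 ≈ -1771.2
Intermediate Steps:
a(x, R) = 2*(50 + x)/(58 + R) (a(x, R) = 2*((x + 50)/(R + 58)) = 2*((50 + x)/(58 + R)) = 2*(50 + x)/(58 + R))
J = -90
Z(-24)/a(-60, 65) + J/3082 = (-12*(-24))/((2*(50 - 60)/(58 + 65))) - 90/3082 = 288/((2*(-10)/123)) - 90*1/3082 = 288/((2*(1/123)*(-10))) - 45/1541 = 288/(-20/123) - 45/1541 = 288*(-123/20) - 45/1541 = -8856/5 - 45/1541 = -13647321/7705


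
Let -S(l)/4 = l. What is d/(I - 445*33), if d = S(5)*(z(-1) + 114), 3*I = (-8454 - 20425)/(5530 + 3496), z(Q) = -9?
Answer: 56863800/397669309 ≈ 0.14299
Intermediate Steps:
S(l) = -4*l
I = -28879/27078 (I = ((-8454 - 20425)/(5530 + 3496))/3 = (-28879/9026)/3 = (-28879*1/9026)/3 = (1/3)*(-28879/9026) = -28879/27078 ≈ -1.0665)
d = -2100 (d = (-4*5)*(-9 + 114) = -20*105 = -2100)
d/(I - 445*33) = -2100/(-28879/27078 - 445*33) = -2100/(-28879/27078 - 14685) = -2100/(-397669309/27078) = -2100*(-27078/397669309) = 56863800/397669309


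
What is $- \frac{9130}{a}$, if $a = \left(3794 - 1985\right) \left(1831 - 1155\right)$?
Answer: $- \frac{4565}{611442} \approx -0.007466$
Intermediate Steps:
$a = 1222884$ ($a = 1809 \cdot 676 = 1222884$)
$- \frac{9130}{a} = - \frac{9130}{1222884} = \left(-9130\right) \frac{1}{1222884} = - \frac{4565}{611442}$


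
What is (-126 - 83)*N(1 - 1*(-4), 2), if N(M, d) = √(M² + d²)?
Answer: -209*√29 ≈ -1125.5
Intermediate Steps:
(-126 - 83)*N(1 - 1*(-4), 2) = (-126 - 83)*√((1 - 1*(-4))² + 2²) = -209*√((1 + 4)² + 4) = -209*√(5² + 4) = -209*√(25 + 4) = -209*√29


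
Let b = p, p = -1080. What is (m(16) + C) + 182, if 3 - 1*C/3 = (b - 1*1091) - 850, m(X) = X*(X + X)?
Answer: 9766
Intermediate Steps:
b = -1080
m(X) = 2*X² (m(X) = X*(2*X) = 2*X²)
C = 9072 (C = 9 - 3*((-1080 - 1*1091) - 850) = 9 - 3*((-1080 - 1091) - 850) = 9 - 3*(-2171 - 850) = 9 - 3*(-3021) = 9 + 9063 = 9072)
(m(16) + C) + 182 = (2*16² + 9072) + 182 = (2*256 + 9072) + 182 = (512 + 9072) + 182 = 9584 + 182 = 9766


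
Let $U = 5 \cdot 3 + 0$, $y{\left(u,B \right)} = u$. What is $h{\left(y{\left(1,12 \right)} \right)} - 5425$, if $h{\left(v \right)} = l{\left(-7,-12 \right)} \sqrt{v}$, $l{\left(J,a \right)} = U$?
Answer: $-5410$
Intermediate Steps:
$U = 15$ ($U = 15 + 0 = 15$)
$l{\left(J,a \right)} = 15$
$h{\left(v \right)} = 15 \sqrt{v}$
$h{\left(y{\left(1,12 \right)} \right)} - 5425 = 15 \sqrt{1} - 5425 = 15 \cdot 1 - 5425 = 15 - 5425 = -5410$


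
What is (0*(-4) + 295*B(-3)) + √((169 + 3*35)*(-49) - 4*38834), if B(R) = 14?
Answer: 4130 + I*√168762 ≈ 4130.0 + 410.81*I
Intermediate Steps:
(0*(-4) + 295*B(-3)) + √((169 + 3*35)*(-49) - 4*38834) = (0*(-4) + 295*14) + √((169 + 3*35)*(-49) - 4*38834) = (0 + 4130) + √((169 + 105)*(-49) - 155336) = 4130 + √(274*(-49) - 155336) = 4130 + √(-13426 - 155336) = 4130 + √(-168762) = 4130 + I*√168762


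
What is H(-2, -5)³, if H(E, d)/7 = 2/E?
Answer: -343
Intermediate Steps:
H(E, d) = 14/E (H(E, d) = 7*(2/E) = 14/E)
H(-2, -5)³ = (14/(-2))³ = (14*(-½))³ = (-7)³ = -343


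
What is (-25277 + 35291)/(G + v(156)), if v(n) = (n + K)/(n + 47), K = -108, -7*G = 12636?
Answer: -338807/61066 ≈ -5.5482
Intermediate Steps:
G = -12636/7 (G = -⅐*12636 = -12636/7 ≈ -1805.1)
v(n) = (-108 + n)/(47 + n) (v(n) = (n - 108)/(n + 47) = (-108 + n)/(47 + n))
(-25277 + 35291)/(G + v(156)) = (-25277 + 35291)/(-12636/7 + (-108 + 156)/(47 + 156)) = 10014/(-12636/7 + 48/203) = 10014/(-366396/203) = 10014*(-203/366396) = -338807/61066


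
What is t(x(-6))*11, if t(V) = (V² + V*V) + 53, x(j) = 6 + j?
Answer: 583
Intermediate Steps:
t(V) = 53 + 2*V² (t(V) = (V² + V²) + 53 = 2*V² + 53 = 53 + 2*V²)
t(x(-6))*11 = (53 + 2*(6 - 6)²)*11 = (53 + 2*0²)*11 = (53 + 2*0)*11 = (53 + 0)*11 = 53*11 = 583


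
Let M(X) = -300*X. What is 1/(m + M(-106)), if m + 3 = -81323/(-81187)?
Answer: 81187/2581584362 ≈ 3.1448e-5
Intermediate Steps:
m = -162238/81187 (m = -3 - 81323/(-81187) = -3 - 81323*(-1/81187) = -3 + 81323/81187 = -162238/81187 ≈ -1.9983)
1/(m + M(-106)) = 1/(-162238/81187 - 300*(-106)) = 1/(-162238/81187 + 31800) = 1/(2581584362/81187) = 81187/2581584362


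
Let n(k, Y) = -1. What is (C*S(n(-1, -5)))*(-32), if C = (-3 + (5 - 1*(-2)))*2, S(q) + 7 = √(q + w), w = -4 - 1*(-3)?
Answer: 1792 - 256*I*√2 ≈ 1792.0 - 362.04*I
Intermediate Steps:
w = -1 (w = -4 + 3 = -1)
S(q) = -7 + √(-1 + q) (S(q) = -7 + √(q - 1) = -7 + √(-1 + q))
C = 8 (C = (-3 + (5 + 2))*2 = (-3 + 7)*2 = 4*2 = 8)
(C*S(n(-1, -5)))*(-32) = (8*(-7 + √(-1 - 1)))*(-32) = (8*(-7 + √(-2)))*(-32) = (8*(-7 + I*√2))*(-32) = (-56 + 8*I*√2)*(-32) = 1792 - 256*I*√2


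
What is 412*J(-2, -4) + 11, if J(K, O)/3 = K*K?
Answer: 4955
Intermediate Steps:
J(K, O) = 3*K**2 (J(K, O) = 3*(K*K) = 3*K**2)
412*J(-2, -4) + 11 = 412*(3*(-2)**2) + 11 = 412*(3*4) + 11 = 412*12 + 11 = 4944 + 11 = 4955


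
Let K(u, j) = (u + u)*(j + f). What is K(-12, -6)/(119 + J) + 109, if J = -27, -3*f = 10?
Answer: 2563/23 ≈ 111.43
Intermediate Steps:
f = -10/3 (f = -⅓*10 = -10/3 ≈ -3.3333)
K(u, j) = 2*u*(-10/3 + j) (K(u, j) = (u + u)*(j - 10/3) = (2*u)*(-10/3 + j) = 2*u*(-10/3 + j))
K(-12, -6)/(119 + J) + 109 = ((⅔)*(-12)*(-10 + 3*(-6)))/(119 - 27) + 109 = ((⅔)*(-12)*(-10 - 18))/92 + 109 = ((⅔)*(-12)*(-28))*(1/92) + 109 = 224*(1/92) + 109 = 56/23 + 109 = 2563/23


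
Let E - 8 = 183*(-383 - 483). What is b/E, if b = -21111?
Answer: 21111/158470 ≈ 0.13322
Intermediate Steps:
E = -158470 (E = 8 + 183*(-383 - 483) = 8 + 183*(-866) = 8 - 158478 = -158470)
b/E = -21111/(-158470) = -21111*(-1/158470) = 21111/158470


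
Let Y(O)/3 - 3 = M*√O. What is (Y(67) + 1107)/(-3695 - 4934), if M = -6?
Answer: -1116/8629 + 18*√67/8629 ≈ -0.11226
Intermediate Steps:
Y(O) = 9 - 18*√O (Y(O) = 9 + 3*(-6*√O) = 9 - 18*√O)
(Y(67) + 1107)/(-3695 - 4934) = ((9 - 18*√67) + 1107)/(-3695 - 4934) = (1116 - 18*√67)/(-8629) = (1116 - 18*√67)*(-1/8629) = -1116/8629 + 18*√67/8629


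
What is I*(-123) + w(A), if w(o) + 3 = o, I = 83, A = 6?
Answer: -10206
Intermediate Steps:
w(o) = -3 + o
I*(-123) + w(A) = 83*(-123) + (-3 + 6) = -10209 + 3 = -10206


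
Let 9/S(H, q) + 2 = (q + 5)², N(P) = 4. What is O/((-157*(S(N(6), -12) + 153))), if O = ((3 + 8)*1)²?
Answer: -5687/1130400 ≈ -0.0050310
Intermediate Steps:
S(H, q) = 9/(-2 + (5 + q)²) (S(H, q) = 9/(-2 + (q + 5)²) = 9/(-2 + (5 + q)²))
O = 121 (O = (11*1)² = 11² = 121)
O/((-157*(S(N(6), -12) + 153))) = 121/((-157*(9/(-2 + (5 - 12)²) + 153))) = 121/((-157*(9/(-2 + (-7)²) + 153))) = 121/((-157*(9/(-2 + 49) + 153))) = 121/((-157*(9/47 + 153))) = 121/((-157*7200/47)) = 121/(-1130400/47) = 121*(-47/1130400) = -5687/1130400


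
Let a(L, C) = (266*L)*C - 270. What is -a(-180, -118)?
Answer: -5649570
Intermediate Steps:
a(L, C) = -270 + 266*C*L (a(L, C) = 266*C*L - 270 = -270 + 266*C*L)
-a(-180, -118) = -(-270 + 266*(-118)*(-180)) = -(-270 + 5649840) = -1*5649570 = -5649570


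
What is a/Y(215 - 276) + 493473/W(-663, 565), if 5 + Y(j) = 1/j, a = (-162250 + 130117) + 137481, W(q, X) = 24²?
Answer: -21916695/1088 ≈ -20144.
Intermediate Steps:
W(q, X) = 576
a = 105348 (a = -32133 + 137481 = 105348)
Y(j) = -5 + 1/j
a/Y(215 - 276) + 493473/W(-663, 565) = 105348/(-5 + 1/(215 - 276)) + 493473/576 = 105348/(-5 + 1/(-61)) + 493473*(1/576) = 105348/(-5 - 1/61) + 164491/192 = 105348/(-306/61) + 164491/192 = 105348*(-61/306) + 164491/192 = -1071038/51 + 164491/192 = -21916695/1088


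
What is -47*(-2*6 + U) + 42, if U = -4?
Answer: 794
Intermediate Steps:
-47*(-2*6 + U) + 42 = -47*(-2*6 - 4) + 42 = -47*(-12 - 4) + 42 = -47*(-16) + 42 = 752 + 42 = 794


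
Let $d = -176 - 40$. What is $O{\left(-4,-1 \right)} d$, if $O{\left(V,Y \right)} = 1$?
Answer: $-216$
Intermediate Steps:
$d = -216$
$O{\left(-4,-1 \right)} d = 1 \left(-216\right) = -216$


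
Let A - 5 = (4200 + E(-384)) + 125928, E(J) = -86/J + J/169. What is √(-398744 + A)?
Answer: I*√26147868567/312 ≈ 518.28*I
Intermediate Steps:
E(J) = -86/J + J/169 (E(J) = -86/J + J*(1/169) = -86/J + J/169)
A = 4222489123/32448 (A = 5 + ((4200 + (-86/(-384) + (1/169)*(-384))) + 125928) = 5 + ((4200 + (-86*(-1/384) - 384/169)) + 125928) = 5 + ((4200 + (43/192 - 384/169)) + 125928) = 5 + ((4200 - 66461/32448) + 125928) = 5 + (136215139/32448 + 125928) = 5 + 4222326883/32448 = 4222489123/32448 ≈ 1.3013e+5)
√(-398744 + A) = √(-398744 + 4222489123/32448) = √(-8715956189/32448) = I*√26147868567/312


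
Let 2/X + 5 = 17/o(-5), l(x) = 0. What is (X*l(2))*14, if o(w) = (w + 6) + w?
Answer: 0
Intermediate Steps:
o(w) = 6 + 2*w (o(w) = (6 + w) + w = 6 + 2*w)
X = -8/37 (X = 2/(-5 + 17/(6 + 2*(-5))) = 2/(-5 + 17/(6 - 10)) = 2/(-5 + 17/(-4)) = 2/(-5 + 17*(-¼)) = 2/(-5 - 17/4) = 2/(-37/4) = 2*(-4/37) = -8/37 ≈ -0.21622)
(X*l(2))*14 = -8/37*0*14 = 0*14 = 0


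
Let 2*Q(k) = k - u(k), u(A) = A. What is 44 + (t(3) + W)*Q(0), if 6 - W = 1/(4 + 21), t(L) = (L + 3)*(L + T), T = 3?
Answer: 44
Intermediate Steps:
t(L) = (3 + L)**2 (t(L) = (L + 3)*(L + 3) = (3 + L)*(3 + L) = (3 + L)**2)
Q(k) = 0 (Q(k) = (k - k)/2 = (1/2)*0 = 0)
W = 149/25 (W = 6 - 1/(4 + 21) = 6 - 1/25 = 149/25 ≈ 5.9600)
44 + (t(3) + W)*Q(0) = 44 + ((9 + 3**2 + 6*3) + 149/25)*0 = 44 + ((9 + 9 + 18) + 149/25)*0 = 44 + (36 + 149/25)*0 = 44 + (1049/25)*0 = 44 + 0 = 44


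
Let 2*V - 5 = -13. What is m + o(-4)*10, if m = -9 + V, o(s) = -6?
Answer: -73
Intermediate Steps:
V = -4 (V = 5/2 + (½)*(-13) = 5/2 - 13/2 = -4)
m = -13 (m = -9 - 4 = -13)
m + o(-4)*10 = -13 - 6*10 = -13 - 60 = -73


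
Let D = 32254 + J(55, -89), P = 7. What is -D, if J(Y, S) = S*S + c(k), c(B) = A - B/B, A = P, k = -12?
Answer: -40181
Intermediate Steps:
A = 7
c(B) = 6 (c(B) = 7 - B/B = 7 - 1*1 = 7 - 1 = 6)
J(Y, S) = 6 + S² (J(Y, S) = S*S + 6 = S² + 6 = 6 + S²)
D = 40181 (D = 32254 + (6 + (-89)²) = 32254 + (6 + 7921) = 32254 + 7927 = 40181)
-D = -1*40181 = -40181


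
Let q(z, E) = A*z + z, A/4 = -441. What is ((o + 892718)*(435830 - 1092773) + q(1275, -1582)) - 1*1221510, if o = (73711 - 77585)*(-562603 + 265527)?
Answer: -756644051150241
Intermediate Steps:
A = -1764 (A = 4*(-441) = -1764)
o = 1150872424 (o = -3874*(-297076) = 1150872424)
q(z, E) = -1763*z (q(z, E) = -1764*z + z = -1763*z)
((o + 892718)*(435830 - 1092773) + q(1275, -1582)) - 1*1221510 = ((1150872424 + 892718)*(435830 - 1092773) - 1763*1275) - 1*1221510 = (1151765142*(-656943) - 2247825) - 1221510 = (-756644047680906 - 2247825) - 1221510 = -756644049928731 - 1221510 = -756644051150241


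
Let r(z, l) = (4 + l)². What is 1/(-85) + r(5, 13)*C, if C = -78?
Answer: -1916071/85 ≈ -22542.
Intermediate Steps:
1/(-85) + r(5, 13)*C = 1/(-85) + (4 + 13)²*(-78) = -1/85 + 17²*(-78) = -1/85 + 289*(-78) = -1/85 - 22542 = -1916071/85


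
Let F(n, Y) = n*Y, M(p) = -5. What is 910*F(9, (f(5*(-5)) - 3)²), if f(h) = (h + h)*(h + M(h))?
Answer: 18353863710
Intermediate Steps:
f(h) = 2*h*(-5 + h) (f(h) = (h + h)*(h - 5) = (2*h)*(-5 + h) = 2*h*(-5 + h))
F(n, Y) = Y*n
910*F(9, (f(5*(-5)) - 3)²) = 910*((2*(5*(-5))*(-5 + 5*(-5)) - 3)²*9) = 910*((2*(-25)*(-5 - 25) - 3)²*9) = 910*((2*(-25)*(-30) - 3)²*9) = 910*((1500 - 3)²*9) = 910*(1497²*9) = 910*(2241009*9) = 910*20169081 = 18353863710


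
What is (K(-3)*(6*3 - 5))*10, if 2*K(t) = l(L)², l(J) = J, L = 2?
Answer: 260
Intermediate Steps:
K(t) = 2 (K(t) = (½)*2² = (½)*4 = 2)
(K(-3)*(6*3 - 5))*10 = (2*(6*3 - 5))*10 = (2*(18 - 5))*10 = (2*13)*10 = 26*10 = 260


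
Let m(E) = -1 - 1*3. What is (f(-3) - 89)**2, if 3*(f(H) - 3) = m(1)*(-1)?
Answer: 64516/9 ≈ 7168.4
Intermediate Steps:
m(E) = -4 (m(E) = -1 - 3 = -4)
f(H) = 13/3 (f(H) = 3 + (-4*(-1))/3 = 3 + (1/3)*4 = 3 + 4/3 = 13/3)
(f(-3) - 89)**2 = (13/3 - 89)**2 = (-254/3)**2 = 64516/9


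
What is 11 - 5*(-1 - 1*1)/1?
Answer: 21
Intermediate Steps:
11 - 5*(-1 - 1*1)/1 = 11 - 5*(-1 - 1) = 11 - (-10) = 11 - 5*(-2) = 11 + 10 = 21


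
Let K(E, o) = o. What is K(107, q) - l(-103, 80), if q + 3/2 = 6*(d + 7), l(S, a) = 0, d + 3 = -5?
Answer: -15/2 ≈ -7.5000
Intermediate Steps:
d = -8 (d = -3 - 5 = -8)
q = -15/2 (q = -3/2 + 6*(-8 + 7) = -3/2 + 6*(-1) = -3/2 - 6 = -15/2 ≈ -7.5000)
K(107, q) - l(-103, 80) = -15/2 - 1*0 = -15/2 + 0 = -15/2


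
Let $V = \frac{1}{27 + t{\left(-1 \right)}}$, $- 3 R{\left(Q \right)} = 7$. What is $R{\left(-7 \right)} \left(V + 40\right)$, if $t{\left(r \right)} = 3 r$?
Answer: $- \frac{6727}{72} \approx -93.431$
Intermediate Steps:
$R{\left(Q \right)} = - \frac{7}{3}$ ($R{\left(Q \right)} = \left(- \frac{1}{3}\right) 7 = - \frac{7}{3}$)
$V = \frac{1}{24}$ ($V = \frac{1}{27 + 3 \left(-1\right)} = \frac{1}{27 - 3} = \frac{1}{24} \approx 0.041667$)
$R{\left(-7 \right)} \left(V + 40\right) = - \frac{7 \left(\frac{1}{24} + 40\right)}{3} = \left(- \frac{7}{3}\right) \frac{961}{24} = - \frac{6727}{72}$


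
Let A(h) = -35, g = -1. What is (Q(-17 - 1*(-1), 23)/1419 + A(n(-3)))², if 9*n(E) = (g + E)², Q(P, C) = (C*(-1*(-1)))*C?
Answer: 2414346496/2013561 ≈ 1199.0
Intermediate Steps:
Q(P, C) = C² (Q(P, C) = (C*1)*C = C*C = C²)
n(E) = (-1 + E)²/9
(Q(-17 - 1*(-1), 23)/1419 + A(n(-3)))² = (23²/1419 - 35)² = (529*(1/1419) - 35)² = (529/1419 - 35)² = (-49136/1419)² = 2414346496/2013561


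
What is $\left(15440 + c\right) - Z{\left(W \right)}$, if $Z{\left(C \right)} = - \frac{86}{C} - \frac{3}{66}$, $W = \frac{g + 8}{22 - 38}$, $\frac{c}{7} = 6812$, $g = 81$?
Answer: $\frac{123566609}{1958} \approx 63109.0$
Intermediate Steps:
$c = 47684$ ($c = 7 \cdot 6812 = 47684$)
$W = - \frac{89}{16}$ ($W = \frac{81 + 8}{22 - 38} = \frac{89}{-16} = 89 \left(- \frac{1}{16}\right) = - \frac{89}{16} \approx -5.5625$)
$Z{\left(C \right)} = - \frac{1}{22} - \frac{86}{C}$ ($Z{\left(C \right)} = - \frac{86}{C} - \frac{1}{22} = - \frac{1}{22} - \frac{86}{C}$)
$\left(15440 + c\right) - Z{\left(W \right)} = \left(15440 + 47684\right) - \frac{-1892 - - \frac{89}{16}}{22 \left(- \frac{89}{16}\right)} = 63124 - \frac{1}{22} \left(- \frac{16}{89}\right) \left(-1892 + \frac{89}{16}\right) = 63124 - \frac{1}{22} \left(- \frac{16}{89}\right) \left(- \frac{30183}{16}\right) = 63124 - \frac{30183}{1958} = \frac{123566609}{1958}$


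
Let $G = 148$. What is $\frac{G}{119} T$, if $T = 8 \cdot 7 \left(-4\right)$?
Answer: $- \frac{4736}{17} \approx -278.59$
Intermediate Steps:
$T = -224$ ($T = 56 \left(-4\right) = -224$)
$\frac{G}{119} T = \frac{148}{119} \left(-224\right) = - \frac{4736}{17}$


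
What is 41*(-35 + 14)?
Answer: -861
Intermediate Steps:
41*(-35 + 14) = 41*(-21) = -861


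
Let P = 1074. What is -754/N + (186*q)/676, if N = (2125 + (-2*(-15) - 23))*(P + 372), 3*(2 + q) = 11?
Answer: 9184429/20038668 ≈ 0.45834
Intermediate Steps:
q = 5/3 (q = -2 + (⅓)*11 = -2 + 11/3 = 5/3 ≈ 1.6667)
N = 3082872 (N = (2125 + (-2*(-15) - 23))*(1074 + 372) = (2125 + (30 - 23))*1446 = (2125 + 7)*1446 = 2132*1446 = 3082872)
-754/N + (186*q)/676 = -754/3082872 + (186*(5/3))/676 = -754*1/3082872 + 310*(1/676) = -29/118572 + 155/338 = 9184429/20038668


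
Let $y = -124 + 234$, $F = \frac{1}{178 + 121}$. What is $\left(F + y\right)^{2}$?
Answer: $\frac{1081817881}{89401} \approx 12101.0$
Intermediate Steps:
$F = \frac{1}{299} \approx 0.0033445$
$y = 110$
$\left(F + y\right)^{2} = \left(\frac{1}{299} + 110\right)^{2} = \left(\frac{32891}{299}\right)^{2} = \frac{1081817881}{89401}$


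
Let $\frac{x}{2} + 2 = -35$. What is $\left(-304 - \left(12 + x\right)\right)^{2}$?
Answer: $58564$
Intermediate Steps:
$x = -74$ ($x = -4 + 2 \left(-35\right) = -4 - 70 = -74$)
$\left(-304 - \left(12 + x\right)\right)^{2} = \left(-304 - -62\right)^{2} = \left(-304 + \left(-12 + 74\right)\right)^{2} = \left(-304 + 62\right)^{2} = \left(-242\right)^{2} = 58564$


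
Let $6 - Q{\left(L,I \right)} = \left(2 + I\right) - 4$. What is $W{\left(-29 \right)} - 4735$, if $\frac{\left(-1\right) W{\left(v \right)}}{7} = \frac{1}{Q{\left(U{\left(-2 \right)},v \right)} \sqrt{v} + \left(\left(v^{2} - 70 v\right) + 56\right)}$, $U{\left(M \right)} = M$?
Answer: $\frac{- 175195 \sqrt{29} + 13859352 i}{- 2927 i + 37 \sqrt{29}} \approx -4735.0 + 0.00016212 i$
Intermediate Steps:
$Q{\left(L,I \right)} = 8 - I$ ($Q{\left(L,I \right)} = 6 - \left(\left(2 + I\right) - 4\right) = 6 - \left(-2 + I\right) = 8 - I$)
$W{\left(v \right)} = - \frac{7}{56 + v^{2} - 70 v + \sqrt{v} \left(8 - v\right)}$ ($W{\left(v \right)} = - \frac{7}{\left(8 - v\right) \sqrt{v} + \left(\left(v^{2} - 70 v\right) + 56\right)} = - \frac{7}{\sqrt{v} \left(8 - v\right) + \left(56 + v^{2} - 70 v\right)} = - \frac{7}{56 + v^{2} - 70 v + \sqrt{v} \left(8 - v\right)}$)
$W{\left(-29 \right)} - 4735 = \frac{7}{-56 - \left(-29\right)^{2} + 70 \left(-29\right) + \sqrt{-29} \left(-8 - 29\right)} - 4735 = \frac{7}{-56 - 841 - 2030 + i \sqrt{29} \left(-37\right)} - 4735 = \frac{7}{-56 - 841 - 2030 - 37 i \sqrt{29}} - 4735 = \frac{7}{-2927 - 37 i \sqrt{29}} - 4735 = -4735 + \frac{7}{-2927 - 37 i \sqrt{29}}$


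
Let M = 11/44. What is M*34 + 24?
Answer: 65/2 ≈ 32.500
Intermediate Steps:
M = 1/4 (M = 11*(1/44) = 1/4 ≈ 0.25000)
M*34 + 24 = (1/4)*34 + 24 = 17/2 + 24 = 65/2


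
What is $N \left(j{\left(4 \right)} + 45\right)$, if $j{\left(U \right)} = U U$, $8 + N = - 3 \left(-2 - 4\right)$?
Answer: $610$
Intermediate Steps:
$N = 10$ ($N = -8 - 3 \left(-2 - 4\right) = -8 - -18 = -8 + 18 = 10$)
$j{\left(U \right)} = U^{2}$
$N \left(j{\left(4 \right)} + 45\right) = 10 \left(4^{2} + 45\right) = 10 \left(16 + 45\right) = 10 \cdot 61 = 610$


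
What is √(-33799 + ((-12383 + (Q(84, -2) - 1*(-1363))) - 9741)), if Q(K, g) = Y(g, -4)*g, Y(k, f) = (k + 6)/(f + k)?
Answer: 2*I*√122757/3 ≈ 233.58*I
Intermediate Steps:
Y(k, f) = (6 + k)/(f + k)
Q(K, g) = g*(6 + g)/(-4 + g) (Q(K, g) = ((6 + g)/(-4 + g))*g = g*(6 + g)/(-4 + g))
√(-33799 + ((-12383 + (Q(84, -2) - 1*(-1363))) - 9741)) = √(-33799 + ((-12383 + (-2*(6 - 2)/(-4 - 2) - 1*(-1363))) - 9741)) = √(-33799 + ((-12383 + (-2*4/(-6) + 1363)) - 9741)) = √(-33799 + ((-12383 + (-2*(-⅙)*4 + 1363)) - 9741)) = √(-33799 + ((-12383 + (4/3 + 1363)) - 9741)) = √(-33799 + ((-12383 + 4093/3) - 9741)) = √(-33799 + (-33056/3 - 9741)) = √(-33799 - 62279/3) = √(-163676/3) = 2*I*√122757/3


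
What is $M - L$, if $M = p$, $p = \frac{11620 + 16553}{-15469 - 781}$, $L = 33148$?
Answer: $- \frac{538683173}{16250} \approx -33150.0$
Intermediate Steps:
$p = - \frac{28173}{16250}$ ($p = \frac{28173}{-16250} = 28173 \left(- \frac{1}{16250}\right) = - \frac{28173}{16250} \approx -1.7337$)
$M = - \frac{28173}{16250} \approx -1.7337$
$M - L = - \frac{28173}{16250} - 33148 = - \frac{538683173}{16250}$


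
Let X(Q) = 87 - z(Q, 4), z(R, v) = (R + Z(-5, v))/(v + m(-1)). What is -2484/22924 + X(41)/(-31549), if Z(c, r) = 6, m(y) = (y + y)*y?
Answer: -120273799/1084843914 ≈ -0.11087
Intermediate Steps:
m(y) = 2*y² (m(y) = (2*y)*y = 2*y²)
z(R, v) = (6 + R)/(2 + v) (z(R, v) = (R + 6)/(v + 2*(-1)²) = (6 + R)/(v + 2*1) = (6 + R)/(v + 2) = (6 + R)/(2 + v))
X(Q) = 86 - Q/6 (X(Q) = 87 - (6 + Q)/(2 + 4) = 87 - (6 + Q)/6 = 87 - (1 + Q/6) = 87 + (-1 - Q/6) = 86 - Q/6)
-2484/22924 + X(41)/(-31549) = -2484/22924 + (86 - ⅙*41)/(-31549) = -2484*1/22924 + (86 - 41/6)*(-1/31549) = -621/5731 + (475/6)*(-1/31549) = -621/5731 - 475/189294 = -120273799/1084843914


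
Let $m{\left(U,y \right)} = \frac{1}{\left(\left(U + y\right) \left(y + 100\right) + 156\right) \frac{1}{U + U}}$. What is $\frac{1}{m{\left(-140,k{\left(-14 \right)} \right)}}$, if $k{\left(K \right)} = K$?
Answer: $\frac{1636}{35} \approx 46.743$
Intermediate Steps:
$m{\left(U,y \right)} = \frac{2 U}{156 + \left(100 + y\right) \left(U + y\right)}$ ($m{\left(U,y \right)} = \frac{1}{\left(\left(U + y\right) \left(100 + y\right) + 156\right) \frac{1}{2 U}} = \frac{1}{\left(\left(100 + y\right) \left(U + y\right) + 156\right) \frac{1}{2 U}} = \frac{1}{\left(156 + \left(100 + y\right) \left(U + y\right)\right) \frac{1}{2 U}} = \frac{1}{\frac{1}{2} \frac{1}{U} \left(156 + \left(100 + y\right) \left(U + y\right)\right)} = \frac{2 U}{156 + \left(100 + y\right) \left(U + y\right)}$)
$\frac{1}{m{\left(-140,k{\left(-14 \right)} \right)}} = \frac{1}{2 \left(-140\right) \frac{1}{156 + \left(-14\right)^{2} + 100 \left(-140\right) + 100 \left(-14\right) - -1960}} = \frac{1}{2 \left(-140\right) \frac{1}{156 + 196 - 14000 - 1400 + 1960}} = \frac{1}{2 \left(-140\right) \frac{1}{-13088}} = \frac{1}{2 \left(-140\right) \left(- \frac{1}{13088}\right)} = \frac{1}{\frac{35}{1636}} = \frac{1636}{35}$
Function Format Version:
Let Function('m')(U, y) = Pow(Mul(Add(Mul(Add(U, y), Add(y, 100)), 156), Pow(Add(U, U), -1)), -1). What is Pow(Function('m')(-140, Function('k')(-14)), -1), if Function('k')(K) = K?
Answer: Rational(1636, 35) ≈ 46.743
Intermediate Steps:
Function('m')(U, y) = Mul(2, U, Pow(Add(156, Mul(Add(100, y), Add(U, y))), -1)) (Function('m')(U, y) = Pow(Mul(Add(Mul(Add(U, y), Add(100, y)), 156), Pow(Mul(2, U), -1)), -1) = Pow(Mul(Add(Mul(Add(100, y), Add(U, y)), 156), Mul(Rational(1, 2), Pow(U, -1))), -1) = Pow(Mul(Add(156, Mul(Add(100, y), Add(U, y))), Mul(Rational(1, 2), Pow(U, -1))), -1) = Pow(Mul(Rational(1, 2), Pow(U, -1), Add(156, Mul(Add(100, y), Add(U, y)))), -1) = Mul(2, U, Pow(Add(156, Mul(Add(100, y), Add(U, y))), -1)))
Pow(Function('m')(-140, Function('k')(-14)), -1) = Pow(Mul(2, -140, Pow(Add(156, Pow(-14, 2), Mul(100, -140), Mul(100, -14), Mul(-140, -14)), -1)), -1) = Pow(Mul(2, -140, Pow(Add(156, 196, -14000, -1400, 1960), -1)), -1) = Pow(Mul(2, -140, Pow(-13088, -1)), -1) = Pow(Mul(2, -140, Rational(-1, 13088)), -1) = Pow(Rational(35, 1636), -1) = Rational(1636, 35)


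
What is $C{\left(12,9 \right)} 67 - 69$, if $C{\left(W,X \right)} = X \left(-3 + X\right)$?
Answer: $3549$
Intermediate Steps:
$C{\left(12,9 \right)} 67 - 69 = 9 \left(-3 + 9\right) 67 - 69 = 9 \cdot 6 \cdot 67 - 69 = 54 \cdot 67 - 69 = 3618 - 69 = 3549$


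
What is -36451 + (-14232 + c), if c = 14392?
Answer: -36291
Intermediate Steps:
-36451 + (-14232 + c) = -36451 + (-14232 + 14392) = -36451 + 160 = -36291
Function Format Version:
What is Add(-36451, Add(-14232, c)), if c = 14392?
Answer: -36291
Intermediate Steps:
Add(-36451, Add(-14232, c)) = Add(-36451, Add(-14232, 14392)) = Add(-36451, 160) = -36291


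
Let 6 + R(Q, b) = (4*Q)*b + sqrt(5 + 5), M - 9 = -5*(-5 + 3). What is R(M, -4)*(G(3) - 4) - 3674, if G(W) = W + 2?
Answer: -3984 + sqrt(10) ≈ -3980.8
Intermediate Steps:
G(W) = 2 + W
M = 19 (M = 9 - 5*(-5 + 3) = 9 - 5*(-2) = 9 + 10 = 19)
R(Q, b) = -6 + sqrt(10) + 4*Q*b (R(Q, b) = -6 + ((4*Q)*b + sqrt(5 + 5)) = -6 + (4*Q*b + sqrt(10)) = -6 + (sqrt(10) + 4*Q*b) = -6 + sqrt(10) + 4*Q*b)
R(M, -4)*(G(3) - 4) - 3674 = (-6 + sqrt(10) + 4*19*(-4))*((2 + 3) - 4) - 3674 = (-6 + sqrt(10) - 304)*(5 - 4) - 3674 = (-310 + sqrt(10))*1 - 3674 = (-310 + sqrt(10)) - 3674 = -3984 + sqrt(10)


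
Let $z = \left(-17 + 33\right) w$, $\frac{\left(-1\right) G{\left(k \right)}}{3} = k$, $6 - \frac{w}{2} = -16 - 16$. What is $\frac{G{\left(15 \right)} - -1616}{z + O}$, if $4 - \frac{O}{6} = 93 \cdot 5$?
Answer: $- \frac{1571}{1550} \approx -1.0135$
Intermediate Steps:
$w = 76$ ($w = 12 - 2 \left(-16 - 16\right) = 12 - -64 = 12 + 64 = 76$)
$G{\left(k \right)} = - 3 k$
$z = 1216$ ($z = \left(-17 + 33\right) 76 = 16 \cdot 76 = 1216$)
$O = -2766$ ($O = 24 - 6 \cdot 93 \cdot 5 = 24 - 2790 = -2766$)
$\frac{G{\left(15 \right)} - -1616}{z + O} = \frac{\left(-3\right) 15 - -1616}{1216 - 2766} = \frac{-45 + \left(-514 + 2130\right)}{-1550} = \left(-45 + 1616\right) \left(- \frac{1}{1550}\right) = 1571 \left(- \frac{1}{1550}\right) = - \frac{1571}{1550}$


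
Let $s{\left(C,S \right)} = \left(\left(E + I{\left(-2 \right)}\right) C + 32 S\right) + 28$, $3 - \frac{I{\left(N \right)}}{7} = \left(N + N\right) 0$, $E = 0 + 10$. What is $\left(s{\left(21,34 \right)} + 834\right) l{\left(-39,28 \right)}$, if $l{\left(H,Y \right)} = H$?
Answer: $-101439$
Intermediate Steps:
$E = 10$
$I{\left(N \right)} = 21$ ($I{\left(N \right)} = 21 - 7 \left(N + N\right) 0 = 21 - 7 \cdot 2 N 0 = 21 - 0 = 21 + 0 = 21$)
$s{\left(C,S \right)} = 28 + 31 C + 32 S$ ($s{\left(C,S \right)} = \left(\left(10 + 21\right) C + 32 S\right) + 28 = \left(31 C + 32 S\right) + 28 = 28 + 31 C + 32 S$)
$\left(s{\left(21,34 \right)} + 834\right) l{\left(-39,28 \right)} = \left(\left(28 + 31 \cdot 21 + 32 \cdot 34\right) + 834\right) \left(-39\right) = \left(\left(28 + 651 + 1088\right) + 834\right) \left(-39\right) = \left(1767 + 834\right) \left(-39\right) = 2601 \left(-39\right) = -101439$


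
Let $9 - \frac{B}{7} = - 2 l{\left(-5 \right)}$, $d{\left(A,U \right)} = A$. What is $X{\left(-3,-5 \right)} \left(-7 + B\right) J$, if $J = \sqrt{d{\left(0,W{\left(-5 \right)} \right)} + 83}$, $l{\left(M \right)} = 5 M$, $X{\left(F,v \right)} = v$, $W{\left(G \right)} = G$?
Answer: $1470 \sqrt{83} \approx 13392.0$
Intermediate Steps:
$J = \sqrt{83}$ ($J = \sqrt{0 + 83} = \sqrt{83} \approx 9.1104$)
$B = -287$ ($B = 63 - 7 \left(- 2 \cdot 5 \left(-5\right)\right) = 63 - 7 \left(\left(-2\right) \left(-25\right)\right) = 63 - 350 = -287$)
$X{\left(-3,-5 \right)} \left(-7 + B\right) J = - 5 \left(-7 - 287\right) \sqrt{83} = \left(-5\right) \left(-294\right) \sqrt{83} = 1470 \sqrt{83}$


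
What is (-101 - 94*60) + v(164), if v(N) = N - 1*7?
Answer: -5584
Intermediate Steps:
v(N) = -7 + N (v(N) = N - 7 = -7 + N)
(-101 - 94*60) + v(164) = (-101 - 94*60) + (-7 + 164) = (-101 - 5640) + 157 = -5741 + 157 = -5584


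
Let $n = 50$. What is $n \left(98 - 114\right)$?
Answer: $-800$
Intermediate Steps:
$n \left(98 - 114\right) = 50 \left(98 - 114\right) = 50 \left(-16\right) = -800$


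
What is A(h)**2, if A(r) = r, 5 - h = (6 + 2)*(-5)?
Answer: 2025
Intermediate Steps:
h = 45 (h = 5 - (6 + 2)*(-5) = 5 - 8*(-5) = 5 - 1*(-40) = 5 + 40 = 45)
A(h)**2 = 45**2 = 2025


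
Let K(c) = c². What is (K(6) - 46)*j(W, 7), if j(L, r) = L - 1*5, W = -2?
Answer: 70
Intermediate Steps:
j(L, r) = -5 + L (j(L, r) = L - 5 = -5 + L)
(K(6) - 46)*j(W, 7) = (6² - 46)*(-5 - 2) = (36 - 46)*(-7) = -10*(-7) = 70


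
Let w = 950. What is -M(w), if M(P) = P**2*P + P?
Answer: -857375950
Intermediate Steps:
M(P) = P + P**3 (M(P) = P**3 + P = P + P**3)
-M(w) = -(950 + 950**3) = -(950 + 857375000) = -1*857375950 = -857375950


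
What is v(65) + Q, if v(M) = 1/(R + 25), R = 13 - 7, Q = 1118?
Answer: 34659/31 ≈ 1118.0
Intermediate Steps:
R = 6
v(M) = 1/31 (v(M) = 1/(6 + 25) = 1/31)
v(65) + Q = 1/31 + 1118 = 34659/31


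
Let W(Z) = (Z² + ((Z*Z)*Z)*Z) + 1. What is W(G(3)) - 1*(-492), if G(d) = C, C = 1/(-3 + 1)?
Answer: 7893/16 ≈ 493.31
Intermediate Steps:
C = -½ (C = 1/(-2) = -½ ≈ -0.50000)
G(d) = -½
W(Z) = 1 + Z² + Z⁴ (W(Z) = (Z² + (Z²*Z)*Z) + 1 = (Z² + Z³*Z) + 1 = (Z² + Z⁴) + 1 = 1 + Z² + Z⁴)
W(G(3)) - 1*(-492) = (1 + (-½)² + (-½)⁴) - 1*(-492) = (1 + ¼ + 1/16) + 492 = 21/16 + 492 = 7893/16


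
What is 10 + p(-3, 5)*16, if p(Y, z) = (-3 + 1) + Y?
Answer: -70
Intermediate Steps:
p(Y, z) = -2 + Y
10 + p(-3, 5)*16 = 10 + (-2 - 3)*16 = 10 - 5*16 = 10 - 80 = -70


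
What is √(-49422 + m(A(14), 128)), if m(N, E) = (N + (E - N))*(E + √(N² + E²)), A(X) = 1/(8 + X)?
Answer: √(-3997598 + 704*√7929857)/11 ≈ 129.05*I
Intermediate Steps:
m(N, E) = E*(E + √(E² + N²))
√(-49422 + m(A(14), 128)) = √(-49422 + 128*(128 + √(128² + (1/(8 + 14))²))) = √(-49422 + 128*(128 + √(16384 + (1/22)²))) = √(-49422 + 128*(128 + √(16384 + 1/484))) = √(-49422 + 128*(128 + √(7929857/484))) = √(-49422 + 128*(128 + √7929857/22)) = √(-49422 + (16384 + 64*√7929857/11)) = √(-33038 + 64*√7929857/11)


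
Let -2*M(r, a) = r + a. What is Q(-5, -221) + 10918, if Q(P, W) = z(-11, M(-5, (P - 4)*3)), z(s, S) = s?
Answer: 10907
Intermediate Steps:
M(r, a) = -a/2 - r/2 (M(r, a) = -(r + a)/2 = -(a + r)/2 = -a/2 - r/2)
Q(P, W) = -11
Q(-5, -221) + 10918 = -11 + 10918 = 10907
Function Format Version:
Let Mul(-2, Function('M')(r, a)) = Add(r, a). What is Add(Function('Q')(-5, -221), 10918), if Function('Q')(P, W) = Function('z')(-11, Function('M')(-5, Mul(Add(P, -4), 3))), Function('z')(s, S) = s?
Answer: 10907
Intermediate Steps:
Function('M')(r, a) = Add(Mul(Rational(-1, 2), a), Mul(Rational(-1, 2), r)) (Function('M')(r, a) = Mul(Rational(-1, 2), Add(r, a)) = Mul(Rational(-1, 2), Add(a, r)) = Add(Mul(Rational(-1, 2), a), Mul(Rational(-1, 2), r)))
Function('Q')(P, W) = -11
Add(Function('Q')(-5, -221), 10918) = Add(-11, 10918) = 10907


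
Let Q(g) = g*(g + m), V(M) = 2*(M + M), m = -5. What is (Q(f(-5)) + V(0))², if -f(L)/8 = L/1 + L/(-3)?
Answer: 27040000/81 ≈ 3.3383e+5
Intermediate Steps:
f(L) = -16*L/3 (f(L) = -8*(L/1 + L/(-3)) = -8*(L*1 + L*(-⅓)) = -8*(L - L/3) = -16*L/3)
V(M) = 4*M (V(M) = 2*(2*M) = 4*M)
Q(g) = g*(-5 + g) (Q(g) = g*(g - 5) = g*(-5 + g))
(Q(f(-5)) + V(0))² = ((-16/3*(-5))*(-5 - 16/3*(-5)) + 4*0)² = (80*(-5 + 80/3)/3 + 0)² = ((80/3)*(65/3) + 0)² = (5200/9 + 0)² = (5200/9)² = 27040000/81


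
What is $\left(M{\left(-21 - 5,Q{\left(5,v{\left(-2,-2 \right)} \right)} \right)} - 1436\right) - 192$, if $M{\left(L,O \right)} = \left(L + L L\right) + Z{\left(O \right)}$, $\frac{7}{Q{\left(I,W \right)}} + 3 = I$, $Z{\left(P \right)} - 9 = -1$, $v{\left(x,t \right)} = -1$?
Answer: $-970$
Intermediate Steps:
$Z{\left(P \right)} = 8$ ($Z{\left(P \right)} = 9 - 1 = 8$)
$Q{\left(I,W \right)} = \frac{7}{-3 + I}$
$M{\left(L,O \right)} = 8 + L + L^{2}$ ($M{\left(L,O \right)} = \left(L + L L\right) + 8 = \left(L + L^{2}\right) + 8 = 8 + L + L^{2}$)
$\left(M{\left(-21 - 5,Q{\left(5,v{\left(-2,-2 \right)} \right)} \right)} - 1436\right) - 192 = \left(\left(8 - 26 + \left(-21 - 5\right)^{2}\right) - 1436\right) - 192 = \left(\left(8 - 26 + \left(-26\right)^{2}\right) - 1436\right) - 192 = \left(\left(8 - 26 + 676\right) - 1436\right) - 192 = \left(658 - 1436\right) - 192 = -778 - 192 = -970$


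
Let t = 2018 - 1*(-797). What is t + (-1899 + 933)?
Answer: 1849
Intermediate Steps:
t = 2815 (t = 2018 + 797 = 2815)
t + (-1899 + 933) = 2815 + (-1899 + 933) = 2815 - 966 = 1849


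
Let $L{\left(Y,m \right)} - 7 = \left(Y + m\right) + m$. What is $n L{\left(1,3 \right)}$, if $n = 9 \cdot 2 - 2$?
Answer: $224$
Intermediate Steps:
$L{\left(Y,m \right)} = 7 + Y + 2 m$ ($L{\left(Y,m \right)} = 7 + \left(\left(Y + m\right) + m\right) = 7 + \left(Y + 2 m\right) = 7 + Y + 2 m$)
$n = 16$ ($n = 18 - 2 = 16$)
$n L{\left(1,3 \right)} = 16 \left(7 + 1 + 2 \cdot 3\right) = 16 \left(7 + 1 + 6\right) = 16 \cdot 14 = 224$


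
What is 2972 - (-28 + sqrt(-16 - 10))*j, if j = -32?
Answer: 2076 + 32*I*sqrt(26) ≈ 2076.0 + 163.17*I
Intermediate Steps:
2972 - (-28 + sqrt(-16 - 10))*j = 2972 - (-28 + sqrt(-16 - 10))*(-32) = 2972 - (-28 + sqrt(-26))*(-32) = 2972 - (-28 + I*sqrt(26))*(-32) = 2972 - (896 - 32*I*sqrt(26)) = 2972 + (-896 + 32*I*sqrt(26)) = 2076 + 32*I*sqrt(26)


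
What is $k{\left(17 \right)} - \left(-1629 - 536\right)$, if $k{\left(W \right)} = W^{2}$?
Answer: $2454$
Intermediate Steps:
$k{\left(17 \right)} - \left(-1629 - 536\right) = 17^{2} - \left(-1629 - 536\right) = 289 - -2165 = 289 + 2165 = 2454$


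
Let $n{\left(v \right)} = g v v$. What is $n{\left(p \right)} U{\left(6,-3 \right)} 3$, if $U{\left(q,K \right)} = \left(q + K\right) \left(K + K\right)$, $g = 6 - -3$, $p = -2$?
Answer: $-1944$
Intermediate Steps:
$g = 9$ ($g = 6 + 3 = 9$)
$U{\left(q,K \right)} = 2 K \left(K + q\right)$ ($U{\left(q,K \right)} = \left(K + q\right) 2 K = 2 K \left(K + q\right)$)
$n{\left(v \right)} = 9 v^{2}$ ($n{\left(v \right)} = 9 v v = 9 v^{2}$)
$n{\left(p \right)} U{\left(6,-3 \right)} 3 = 9 \left(-2\right)^{2} \cdot 2 \left(-3\right) \left(-3 + 6\right) 3 = 9 \cdot 4 \cdot 2 \left(-3\right) 3 \cdot 3 = 36 \left(\left(-18\right) 3\right) = 36 \left(-54\right) = -1944$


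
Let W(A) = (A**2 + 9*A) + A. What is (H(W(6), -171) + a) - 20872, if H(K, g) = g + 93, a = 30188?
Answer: 9238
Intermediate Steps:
W(A) = A**2 + 10*A
H(K, g) = 93 + g
(H(W(6), -171) + a) - 20872 = ((93 - 171) + 30188) - 20872 = (-78 + 30188) - 20872 = 30110 - 20872 = 9238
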